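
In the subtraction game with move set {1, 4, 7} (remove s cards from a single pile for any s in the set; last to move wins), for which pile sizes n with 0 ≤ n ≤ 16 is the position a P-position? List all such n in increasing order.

0, 2, 5, 8, 10, 13, 16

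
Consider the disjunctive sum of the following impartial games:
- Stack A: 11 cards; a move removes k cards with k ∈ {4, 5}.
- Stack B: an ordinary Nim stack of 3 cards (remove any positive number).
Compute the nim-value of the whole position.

3

Build the Grundy sequence for stack A with g(k) = mex{g(k−s) : s ∈ {4, 5}, s ≤ k}:
k:     0  1  2  3  4  5  6  7  8  9 10 11
g(k):  0  0  0  0  1  1  1  1  2  0  0  0
So g(11) = 0.
Stack B is a plain Nim stack of size 3, so its Grundy value is 3.
By the Sprague-Grundy theorem, the Grundy value of a sum of independent games is the XOR of the component values.
Combined value = 0 XOR 3 = 3.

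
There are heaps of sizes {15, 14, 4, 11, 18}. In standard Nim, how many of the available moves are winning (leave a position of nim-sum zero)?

1

Compute the nim-sum pairwise:
15 ^ 14 = 1
1 ^ 4 = 5
5 ^ 11 = 14
14 ^ 18 = 28
The overall nim-sum is X = 28. A heap of size p has a winning move iff p XOR X < p (reduce it to p XOR X).
  15: 15 XOR 28 = 19 ≥ 15 — no move.
  14: 14 XOR 28 = 18 ≥ 14 — no move.
  4: 4 XOR 28 = 24 ≥ 4 — no move.
  11: 11 XOR 28 = 23 ≥ 11 — no move.
  18: 18 XOR 28 = 14 < 18 — winning move (to 14).
That gives 1 winning move.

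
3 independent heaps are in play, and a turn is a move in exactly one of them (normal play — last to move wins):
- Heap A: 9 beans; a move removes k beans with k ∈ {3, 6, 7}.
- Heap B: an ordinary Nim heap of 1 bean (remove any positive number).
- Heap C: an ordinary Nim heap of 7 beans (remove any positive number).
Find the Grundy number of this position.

For heap A, compute g(0), g(1), … with moves {3, 6, 7}:
g(0) = mex{} = 0
g(1) = mex{} = 0
g(2) = mex{} = 0
g(3) = mex{0} = 1
g(4) = mex{0} = 1
g(5) = mex{0} = 1
g(6) = mex{0,1} = 2
g(7) = mex{0,1} = 2
g(8) = mex{0,1} = 2
g(9) = mex{0,1,2} = 3
So g(9) = 3.
Heap B is a plain Nim heap of size 1, so its Grundy value is 1.
Heap C is a plain Nim heap of size 7, so its Grundy value is 7.
By the Sprague-Grundy theorem, the Grundy value of a sum of independent games is the XOR of the component values.
Combined value = 3 XOR 1 XOR 7 = 5.

5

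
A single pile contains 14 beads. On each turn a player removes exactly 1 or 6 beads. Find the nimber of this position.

0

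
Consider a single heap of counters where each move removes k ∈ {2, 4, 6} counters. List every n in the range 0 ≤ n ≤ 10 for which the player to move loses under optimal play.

0, 1, 8, 9

Build the Grundy sequence with g(k) = mex{g(k−s) : s ∈ {2, 4, 6}, s ≤ k}:
g(0) = mex{} = 0
g(1) = mex{} = 0
g(2) = mex{0} = 1
g(3) = mex{0} = 1
g(4) = mex{0,1} = 2
g(5) = mex{0,1} = 2
g(6) = mex{0,1,2} = 3
g(7) = mex{0,1,2} = 3
g(8) = mex{1,2,3} = 0
g(9) = mex{1,2,3} = 0
g(10) = mex{0,2,3} = 1
The P-positions (g = 0) in 0..10 are 0, 1, 8, 9.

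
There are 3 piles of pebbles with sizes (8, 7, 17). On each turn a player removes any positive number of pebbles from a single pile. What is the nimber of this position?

30

Nim-sum: 8 ^ 7 ^ 17 = 30.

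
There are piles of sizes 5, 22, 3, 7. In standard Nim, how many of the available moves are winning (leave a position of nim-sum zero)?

1

Compute the nim-sum pairwise:
5 ⊕ 22 = 19
19 ⊕ 3 = 16
16 ⊕ 7 = 23
The overall nim-sum is X = 23. A pile of size p has a winning move iff p XOR X < p (reduce it to p XOR X).
  5: 5 XOR 23 = 18 ≥ 5 — no move.
  22: 22 XOR 23 = 1 < 22 — winning move (to 1).
  3: 3 XOR 23 = 20 ≥ 3 — no move.
  7: 7 XOR 23 = 16 ≥ 7 — no move.
That gives 1 winning move.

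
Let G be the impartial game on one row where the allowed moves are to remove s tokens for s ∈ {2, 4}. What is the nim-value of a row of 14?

1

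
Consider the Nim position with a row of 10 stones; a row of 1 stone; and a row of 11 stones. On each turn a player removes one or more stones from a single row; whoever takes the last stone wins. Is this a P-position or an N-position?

Nim-sum: 10 ⊕ 1 ⊕ 11 = 0.
The nim-sum is 0, so this is a P-position: the player to move is in a losing position under optimal play.

P-position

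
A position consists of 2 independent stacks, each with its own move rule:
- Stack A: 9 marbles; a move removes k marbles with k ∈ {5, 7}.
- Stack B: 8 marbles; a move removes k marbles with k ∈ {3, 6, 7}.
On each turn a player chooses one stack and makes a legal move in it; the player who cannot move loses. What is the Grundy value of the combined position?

For stack A, compute g(0), g(1), … with moves {5, 7}:
g(0) = mex{} = 0
g(1) = mex{} = 0
g(2) = mex{} = 0
g(3) = mex{} = 0
g(4) = mex{} = 0
g(5) = mex{0} = 1
g(6) = mex{0} = 1
g(7) = mex{0} = 1
g(8) = mex{0} = 1
g(9) = mex{0} = 1
So g(9) = 1.
Build the Grundy sequence for stack B with g(k) = mex{g(k−s) : s ∈ {3, 6, 7}, s ≤ k}:
k:     0  1  2  3  4  5  6  7  8
g(k):  0  0  0  1  1  1  2  2  2
So g(8) = 2.
By the Sprague-Grundy theorem, the Grundy value of a sum of independent games is the XOR of the component values.
Combined value = 1 XOR 2 = 3.

3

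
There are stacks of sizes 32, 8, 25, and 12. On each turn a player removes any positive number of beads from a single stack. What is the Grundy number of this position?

Compute the nim-sum pairwise:
32 ⊕ 8 = 40
40 ⊕ 25 = 49
49 ⊕ 12 = 61

61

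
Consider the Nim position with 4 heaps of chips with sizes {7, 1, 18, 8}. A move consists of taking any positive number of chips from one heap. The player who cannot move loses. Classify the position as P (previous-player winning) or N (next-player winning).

Compute the nim-sum pairwise:
7 ⊕ 1 = 6
6 ⊕ 18 = 20
20 ⊕ 8 = 28
The nim-sum is 28 ≠ 0, so this is an N-position: the player to move can win.

N-position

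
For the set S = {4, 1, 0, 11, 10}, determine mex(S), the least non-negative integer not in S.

The values 0, 1 are all present; 2 is the first non-negative integer missing from the set.

2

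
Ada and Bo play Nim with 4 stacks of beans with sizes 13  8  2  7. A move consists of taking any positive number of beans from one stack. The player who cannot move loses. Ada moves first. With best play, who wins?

Nim-sum: 13 ⊕ 8 ⊕ 2 ⊕ 7 = 0.
The nim-sum is 0, so this is a P-position: the player to move is in a losing position under optimal play; Ada is about to move from it and so loses — Bo wins.

Bo wins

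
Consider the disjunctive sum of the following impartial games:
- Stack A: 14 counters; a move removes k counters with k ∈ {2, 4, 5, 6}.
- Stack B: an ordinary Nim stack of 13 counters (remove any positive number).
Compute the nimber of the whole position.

For stack A, compute g(0), g(1), … with moves {2, 4, 5, 6}:
k:     0  1  2  3  4  5  6  7  8  9 10 11 12 13 14
g(k):  0  0  1  1  2  2  3  3  0  0  1  1  2  2  3
So g(14) = 3.
Stack B is a plain Nim stack of size 13, so its Grundy value is 13.
By the Sprague-Grundy theorem, the Grundy value of a sum of independent games is the XOR of the component values.
Combined value = 3 ⊕ 13 = 14.

14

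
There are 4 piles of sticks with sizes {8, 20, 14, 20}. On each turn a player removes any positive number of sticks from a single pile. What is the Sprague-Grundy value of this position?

Write each in binary and XOR column by column:
  01000  (8)
  10100  (20)
  01110  (14)
  10100  (20)
  -----
  00110  (6)

6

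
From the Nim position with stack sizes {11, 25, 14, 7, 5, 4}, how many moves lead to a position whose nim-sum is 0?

1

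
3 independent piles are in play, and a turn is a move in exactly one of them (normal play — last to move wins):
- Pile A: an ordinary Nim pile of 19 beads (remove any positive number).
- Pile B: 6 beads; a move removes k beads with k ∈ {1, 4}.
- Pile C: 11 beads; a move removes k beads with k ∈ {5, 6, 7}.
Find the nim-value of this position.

16

Pile A is a plain Nim pile of size 19, so its Grundy value is 19.
Grundy values for pile B (subtraction set {1, 4}):
g(0) = mex{} = 0
g(1) = mex{0} = 1
g(2) = mex{1} = 0
g(3) = mex{0} = 1
g(4) = mex{0,1} = 2
g(5) = mex{1,2} = 0
g(6) = mex{0} = 1
So g(6) = 1.
Build the Grundy sequence for pile C with g(k) = mex{g(k−s) : s ∈ {5, 6, 7}, s ≤ k}:
k:     0  1  2  3  4  5  6  7  8  9 10 11
g(k):  0  0  0  0  0  1  1  1  1  1  2  2
So g(11) = 2.
By the Sprague-Grundy theorem, the Grundy value of a sum of independent games is the XOR of the component values.
Combined value = 19 ⊕ 1 ⊕ 2 = 16.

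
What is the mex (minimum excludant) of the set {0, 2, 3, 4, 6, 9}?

0 is in the set but 1 is not, so the mex is 1.

1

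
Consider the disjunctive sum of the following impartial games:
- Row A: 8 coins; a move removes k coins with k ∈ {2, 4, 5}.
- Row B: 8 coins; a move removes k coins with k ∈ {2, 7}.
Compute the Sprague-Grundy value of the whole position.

Grundy values for row A (subtraction set {2, 4, 5}):
g(0) = mex{} = 0
g(1) = mex{} = 0
g(2) = mex{0} = 1
g(3) = mex{0} = 1
g(4) = mex{0,1} = 2
g(5) = mex{0,1} = 2
g(6) = mex{0,1,2} = 3
g(7) = mex{1,2} = 0
g(8) = mex{1,2,3} = 0
So g(8) = 0.
Build the Grundy sequence for row B with g(k) = mex{g(k−s) : s ∈ {2, 7}, s ≤ k}:
k:     0  1  2  3  4  5  6  7  8
g(k):  0  0  1  1  0  0  1  1  2
So g(8) = 2.
By the Sprague-Grundy theorem, the Grundy value of a sum of independent games is the XOR of the component values.
Combined value = 0 ⊕ 2 = 2.

2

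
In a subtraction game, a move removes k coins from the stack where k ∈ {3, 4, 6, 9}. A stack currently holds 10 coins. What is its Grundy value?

3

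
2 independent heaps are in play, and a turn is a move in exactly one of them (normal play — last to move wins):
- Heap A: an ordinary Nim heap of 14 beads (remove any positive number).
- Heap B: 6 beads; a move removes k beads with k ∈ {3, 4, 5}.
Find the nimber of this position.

12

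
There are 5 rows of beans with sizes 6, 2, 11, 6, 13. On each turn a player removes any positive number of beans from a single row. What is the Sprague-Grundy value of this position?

4

Compute the nim-sum pairwise:
6 XOR 2 = 4
4 XOR 11 = 15
15 XOR 6 = 9
9 XOR 13 = 4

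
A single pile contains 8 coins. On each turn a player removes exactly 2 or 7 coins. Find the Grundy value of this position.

2

Grundy values for subtraction set {2, 7}:
k:     0  1  2  3  4  5  6  7  8
g(k):  0  0  1  1  0  0  1  1  2
So g(8) = 2.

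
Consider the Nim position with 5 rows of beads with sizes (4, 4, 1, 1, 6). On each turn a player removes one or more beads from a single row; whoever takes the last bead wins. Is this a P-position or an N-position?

Write each in binary and XOR column by column:
  100  (4)
  100  (4)
  001  (1)
  001  (1)
  110  (6)
  ---
  110  (6)
The nim-sum is 6 ≠ 0, so this is an N-position: the player to move can win.

N-position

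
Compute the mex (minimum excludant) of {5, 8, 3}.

0 is not in the set, so the mex is 0.

0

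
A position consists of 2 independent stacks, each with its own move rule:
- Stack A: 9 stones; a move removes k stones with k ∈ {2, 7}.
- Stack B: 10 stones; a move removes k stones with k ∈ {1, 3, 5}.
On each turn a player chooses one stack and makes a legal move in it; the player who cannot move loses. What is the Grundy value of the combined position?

Build the Grundy sequence for stack A with g(k) = mex{g(k−s) : s ∈ {2, 7}, s ≤ k}:
k:     0  1  2  3  4  5  6  7  8  9
g(k):  0  0  1  1  0  0  1  1  2  0
So g(9) = 0.
Grundy values for stack B (subtraction set {1, 3, 5}):
g(0) = mex{} = 0
g(1) = mex{0} = 1
g(2) = mex{1} = 0
g(3) = mex{0} = 1
g(4) = mex{1} = 0
g(5) = mex{0} = 1
g(6) = mex{1} = 0
g(7) = mex{0} = 1
g(8) = mex{1} = 0
g(9) = mex{0} = 1
g(10) = mex{1} = 0
So g(10) = 0.
The value of a disjunctive sum is the nim-sum of the parts.
Combined value = 0 ⊕ 0 = 0.

0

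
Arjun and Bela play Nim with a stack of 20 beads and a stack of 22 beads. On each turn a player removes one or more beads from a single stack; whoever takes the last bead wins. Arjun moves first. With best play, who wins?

Arjun wins

Compute the nim-sum pairwise:
20 ⊕ 22 = 2
The nim-sum is 2 ≠ 0, so this is an N-position: the player to move can win; Arjun has a winning move.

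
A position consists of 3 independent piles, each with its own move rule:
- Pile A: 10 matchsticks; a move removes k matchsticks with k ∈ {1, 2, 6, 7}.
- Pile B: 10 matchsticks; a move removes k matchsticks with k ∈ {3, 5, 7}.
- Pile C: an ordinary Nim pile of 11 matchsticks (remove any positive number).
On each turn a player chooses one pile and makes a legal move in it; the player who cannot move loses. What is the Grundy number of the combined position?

9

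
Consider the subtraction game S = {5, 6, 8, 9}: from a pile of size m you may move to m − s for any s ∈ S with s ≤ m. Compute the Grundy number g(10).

Compute g(0), g(1), … for moves {5, 6, 8, 9}:
g(0) = mex{} = 0
g(1) = mex{} = 0
g(2) = mex{} = 0
g(3) = mex{} = 0
g(4) = mex{} = 0
g(5) = mex{0} = 1
g(6) = mex{0} = 1
g(7) = mex{0} = 1
g(8) = mex{0} = 1
g(9) = mex{0} = 1
g(10) = mex{0,1} = 2
So g(10) = 2.

2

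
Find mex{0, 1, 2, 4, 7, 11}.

The values 0, 1, 2 are all present; 3 is the first non-negative integer missing from the set.

3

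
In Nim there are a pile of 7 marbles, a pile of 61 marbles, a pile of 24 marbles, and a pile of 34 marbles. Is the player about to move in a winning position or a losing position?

Compute the nim-sum pairwise:
7 ^ 61 = 58
58 ^ 24 = 34
34 ^ 34 = 0
The nim-sum is 0, so this is a P-position: the player to move is in a losing position under optimal play.

Losing position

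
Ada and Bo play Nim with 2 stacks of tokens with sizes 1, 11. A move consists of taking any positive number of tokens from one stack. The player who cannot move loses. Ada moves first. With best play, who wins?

Ada wins

Nim-sum: 1 ^ 11 = 10.
The nim-sum is 10 ≠ 0, so this is an N-position: the player to move can win; Ada has a winning move.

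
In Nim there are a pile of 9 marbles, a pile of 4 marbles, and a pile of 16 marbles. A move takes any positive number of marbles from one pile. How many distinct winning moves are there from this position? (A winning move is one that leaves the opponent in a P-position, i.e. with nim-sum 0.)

1

Compute the nim-sum pairwise:
9 ⊕ 4 = 13
13 ⊕ 16 = 29
The overall nim-sum is X = 29. A pile of size p has a winning move iff p XOR X < p (reduce it to p XOR X).
  9: 9 XOR 29 = 20 ≥ 9 — no move.
  4: 4 XOR 29 = 25 ≥ 4 — no move.
  16: 16 XOR 29 = 13 < 16 — winning move (to 13).
That gives 1 winning move.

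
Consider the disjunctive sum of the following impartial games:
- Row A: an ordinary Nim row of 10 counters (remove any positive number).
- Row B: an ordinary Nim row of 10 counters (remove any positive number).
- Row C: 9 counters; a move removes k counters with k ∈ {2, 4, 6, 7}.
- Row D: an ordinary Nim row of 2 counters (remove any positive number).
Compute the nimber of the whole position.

Row A is a plain Nim row of size 10, so its Grundy value is 10.
Row B is a plain Nim row of size 10, so its Grundy value is 10.
For row C, compute g(0), g(1), … with moves {2, 4, 6, 7}:
k:     0  1  2  3  4  5  6  7  8  9
g(k):  0  0  1  1  2  2  3  3  4  0
So g(9) = 0.
Row D is a plain Nim row of size 2, so its Grundy value is 2.
The value of a disjunctive sum is the nim-sum of the parts.
Combined value = 10 XOR 10 XOR 0 XOR 2 = 2.

2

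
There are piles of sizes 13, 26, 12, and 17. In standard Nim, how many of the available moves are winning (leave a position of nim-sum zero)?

Nim-sum: 13 ^ 26 ^ 12 ^ 17 = 10.
The overall nim-sum is X = 10. A pile of size p has a winning move iff p XOR X < p (reduce it to p XOR X).
  13: 13 XOR 10 = 7 < 13 — winning move (to 7).
  26: 26 XOR 10 = 16 < 26 — winning move (to 16).
  12: 12 XOR 10 = 6 < 12 — winning move (to 6).
  17: 17 XOR 10 = 27 ≥ 17 — no move.
That gives 3 winning moves.

3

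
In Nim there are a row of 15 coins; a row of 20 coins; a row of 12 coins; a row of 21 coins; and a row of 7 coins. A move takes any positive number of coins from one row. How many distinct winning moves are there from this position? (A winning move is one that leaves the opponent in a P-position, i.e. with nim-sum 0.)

Bitwise XOR of the heap sizes:
  01111  (15)
  10100  (20)
  01100  (12)
  10101  (21)
  00111  (7)
  -----
  00101  (5)
The overall nim-sum is X = 5. A row of size p has a winning move iff p XOR X < p (reduce it to p XOR X).
  15: 15 XOR 5 = 10 < 15 — winning move (to 10).
  20: 20 XOR 5 = 17 < 20 — winning move (to 17).
  12: 12 XOR 5 = 9 < 12 — winning move (to 9).
  21: 21 XOR 5 = 16 < 21 — winning move (to 16).
  7: 7 XOR 5 = 2 < 7 — winning move (to 2).
That gives 5 winning moves.

5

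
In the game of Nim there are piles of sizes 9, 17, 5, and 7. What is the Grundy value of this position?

Bitwise XOR of the heap sizes:
  01001  (9)
  10001  (17)
  00101  (5)
  00111  (7)
  -----
  11010  (26)

26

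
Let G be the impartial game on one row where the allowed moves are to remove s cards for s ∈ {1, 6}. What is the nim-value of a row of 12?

1

Grundy values for subtraction set {1, 6}:
g(0) = mex{} = 0
g(1) = mex{0} = 1
g(2) = mex{1} = 0
g(3) = mex{0} = 1
g(4) = mex{1} = 0
g(5) = mex{0} = 1
g(6) = mex{0,1} = 2
g(7) = mex{1,2} = 0
g(8) = mex{0} = 1
g(9) = mex{1} = 0
g(10) = mex{0} = 1
g(11) = mex{1} = 0
g(12) = mex{0,2} = 1
So g(12) = 1.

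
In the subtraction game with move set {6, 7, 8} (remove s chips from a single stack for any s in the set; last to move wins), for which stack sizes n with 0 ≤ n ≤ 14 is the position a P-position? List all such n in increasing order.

0, 1, 2, 3, 4, 5, 14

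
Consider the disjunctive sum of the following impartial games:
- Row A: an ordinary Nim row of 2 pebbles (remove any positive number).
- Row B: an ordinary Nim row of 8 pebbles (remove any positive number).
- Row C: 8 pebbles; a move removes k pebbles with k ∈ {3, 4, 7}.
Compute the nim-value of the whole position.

8

Row A is a plain Nim row of size 2, so its Grundy value is 2.
Row B is a plain Nim row of size 8, so its Grundy value is 8.
Build the Grundy sequence for row C with g(k) = mex{g(k−s) : s ∈ {3, 4, 7}, s ≤ k}:
k:     0  1  2  3  4  5  6  7  8
g(k):  0  0  0  1  1  1  2  2  2
So g(8) = 2.
The value of a disjunctive sum is the nim-sum of the parts.
Combined value = 2 XOR 8 XOR 2 = 8.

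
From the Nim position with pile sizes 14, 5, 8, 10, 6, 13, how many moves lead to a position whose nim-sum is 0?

3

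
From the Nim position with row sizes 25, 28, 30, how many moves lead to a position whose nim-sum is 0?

Bitwise XOR of the heap sizes:
  11001  (25)
  11100  (28)
  11110  (30)
  -----
  11011  (27)
The overall nim-sum is X = 27. A row of size p has a winning move iff p XOR X < p (reduce it to p XOR X).
  25: 25 XOR 27 = 2 < 25 — winning move (to 2).
  28: 28 XOR 27 = 7 < 28 — winning move (to 7).
  30: 30 XOR 27 = 5 < 30 — winning move (to 5).
That gives 3 winning moves.

3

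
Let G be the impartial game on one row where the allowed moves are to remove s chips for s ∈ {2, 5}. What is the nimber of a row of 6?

Build the Grundy sequence with g(k) = mex{g(k−s) : s ∈ {2, 5}, s ≤ k}:
k:     0  1  2  3  4  5  6
g(k):  0  0  1  1  0  2  1
So g(6) = 1.

1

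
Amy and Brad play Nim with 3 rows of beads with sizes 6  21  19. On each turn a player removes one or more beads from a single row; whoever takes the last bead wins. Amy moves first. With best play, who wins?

Brad wins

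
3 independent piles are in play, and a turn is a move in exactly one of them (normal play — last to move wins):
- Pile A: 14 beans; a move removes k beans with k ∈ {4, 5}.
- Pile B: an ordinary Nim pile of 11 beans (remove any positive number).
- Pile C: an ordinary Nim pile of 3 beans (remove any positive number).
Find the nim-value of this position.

9

Build the Grundy sequence for pile A with g(k) = mex{g(k−s) : s ∈ {4, 5}, s ≤ k}:
g(0) = mex{} = 0
g(1) = mex{} = 0
g(2) = mex{} = 0
g(3) = mex{} = 0
g(4) = mex{0} = 1
g(5) = mex{0} = 1
g(6) = mex{0} = 1
g(7) = mex{0} = 1
g(8) = mex{0,1} = 2
g(9) = mex{1} = 0
g(10) = mex{1} = 0
g(11) = mex{1} = 0
g(12) = mex{1,2} = 0
g(13) = mex{0,2} = 1
g(14) = mex{0} = 1
So g(14) = 1.
Pile B is a plain Nim pile of size 11, so its Grundy value is 11.
Pile C is a plain Nim pile of size 3, so its Grundy value is 3.
By the Sprague-Grundy theorem, the Grundy value of a sum of independent games is the XOR of the component values.
Combined value = 1 ⊕ 11 ⊕ 3 = 9.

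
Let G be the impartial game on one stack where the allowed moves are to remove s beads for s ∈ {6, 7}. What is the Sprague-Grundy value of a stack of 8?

Build the Grundy sequence with g(k) = mex{g(k−s) : s ∈ {6, 7}, s ≤ k}:
g(0) = mex{} = 0
g(1) = mex{} = 0
g(2) = mex{} = 0
g(3) = mex{} = 0
g(4) = mex{} = 0
g(5) = mex{} = 0
g(6) = mex{0} = 1
g(7) = mex{0} = 1
g(8) = mex{0} = 1
So g(8) = 1.

1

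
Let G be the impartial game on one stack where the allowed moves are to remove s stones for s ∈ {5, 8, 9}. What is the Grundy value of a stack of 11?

2

Build the Grundy sequence with g(k) = mex{g(k−s) : s ∈ {5, 8, 9}, s ≤ k}:
k:     0  1  2  3  4  5  6  7  8  9 10 11
g(k):  0  0  0  0  0  1  1  1  1  1  2  2
So g(11) = 2.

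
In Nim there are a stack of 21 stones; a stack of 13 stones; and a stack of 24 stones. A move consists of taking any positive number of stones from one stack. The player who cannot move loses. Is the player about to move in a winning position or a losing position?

Losing position

Bitwise XOR of the heap sizes:
  10101  (21)
  01101  (13)
  11000  (24)
  -----
  00000  (0)
The nim-sum is 0, so this is a P-position: the player to move is in a losing position under optimal play.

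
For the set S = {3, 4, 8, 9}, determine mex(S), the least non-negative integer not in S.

0 is not in the set, so the mex is 0.

0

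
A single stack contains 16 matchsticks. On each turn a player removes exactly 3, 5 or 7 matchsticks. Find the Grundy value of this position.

2

Grundy values for subtraction set {3, 5, 7}:
k:     0  1  2  3  4  5  6  7  8  9 10 11 12 13 14 15 16
g(k):  0  0  0  1  1  1  2  2  2  3  0  0  0  1  1  1  2
So g(16) = 2.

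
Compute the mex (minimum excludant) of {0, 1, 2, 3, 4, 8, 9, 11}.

5

The values 0, 1, 2, 3, 4 are all present; 5 is the first non-negative integer missing from the set.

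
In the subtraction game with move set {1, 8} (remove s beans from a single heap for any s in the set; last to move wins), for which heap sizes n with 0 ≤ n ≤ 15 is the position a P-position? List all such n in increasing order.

0, 2, 4, 6, 9, 11, 13, 15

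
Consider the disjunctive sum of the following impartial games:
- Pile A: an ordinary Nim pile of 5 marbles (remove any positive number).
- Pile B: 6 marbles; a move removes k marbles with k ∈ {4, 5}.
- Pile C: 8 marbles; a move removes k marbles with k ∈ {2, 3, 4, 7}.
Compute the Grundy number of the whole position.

5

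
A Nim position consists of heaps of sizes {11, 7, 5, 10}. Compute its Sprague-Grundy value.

Compute the nim-sum pairwise:
11 ^ 7 = 12
12 ^ 5 = 9
9 ^ 10 = 3

3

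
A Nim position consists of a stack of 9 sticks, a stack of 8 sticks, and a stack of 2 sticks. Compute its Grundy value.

3

Compute the nim-sum pairwise:
9 XOR 8 = 1
1 XOR 2 = 3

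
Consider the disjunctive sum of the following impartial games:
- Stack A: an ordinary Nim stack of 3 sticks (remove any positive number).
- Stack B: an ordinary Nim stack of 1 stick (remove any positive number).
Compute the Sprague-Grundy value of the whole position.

2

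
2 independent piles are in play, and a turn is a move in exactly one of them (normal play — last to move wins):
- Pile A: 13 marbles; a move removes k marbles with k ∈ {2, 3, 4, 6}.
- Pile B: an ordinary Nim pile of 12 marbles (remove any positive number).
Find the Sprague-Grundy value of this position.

14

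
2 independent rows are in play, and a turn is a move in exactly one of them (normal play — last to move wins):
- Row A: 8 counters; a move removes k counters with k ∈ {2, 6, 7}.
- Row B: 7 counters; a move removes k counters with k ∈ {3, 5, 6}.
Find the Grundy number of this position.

0

Grundy values for row A (subtraction set {2, 6, 7}):
g(0) = mex{} = 0
g(1) = mex{} = 0
g(2) = mex{0} = 1
g(3) = mex{0} = 1
g(4) = mex{1} = 0
g(5) = mex{1} = 0
g(6) = mex{0} = 1
g(7) = mex{0} = 1
g(8) = mex{0,1} = 2
So g(8) = 2.
For row B, compute g(0), g(1), … with moves {3, 5, 6}:
k:     0  1  2  3  4  5  6  7
g(k):  0  0  0  1  1  1  2  2
So g(7) = 2.
By the Sprague-Grundy theorem, the Grundy value of a sum of independent games is the XOR of the component values.
Combined value = 2 ⊕ 2 = 0.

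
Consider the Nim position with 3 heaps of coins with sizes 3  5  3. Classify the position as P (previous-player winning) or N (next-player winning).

N-position

Compute the nim-sum pairwise:
3 XOR 5 = 6
6 XOR 3 = 5
The nim-sum is 5 ≠ 0, so this is an N-position: the player to move can win.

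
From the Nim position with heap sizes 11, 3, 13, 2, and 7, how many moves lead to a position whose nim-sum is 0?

0

Nim-sum: 11 ^ 3 ^ 13 ^ 2 ^ 7 = 0.
The nim-sum is already 0, so every move leaves a nonzero nim-sum — there are no winning moves.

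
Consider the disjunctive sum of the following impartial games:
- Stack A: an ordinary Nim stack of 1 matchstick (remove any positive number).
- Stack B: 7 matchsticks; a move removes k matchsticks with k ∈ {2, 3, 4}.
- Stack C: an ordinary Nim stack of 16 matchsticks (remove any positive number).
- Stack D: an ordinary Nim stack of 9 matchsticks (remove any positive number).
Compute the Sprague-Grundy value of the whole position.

Stack A is a plain Nim stack of size 1, so its Grundy value is 1.
For stack B, compute g(0), g(1), … with moves {2, 3, 4}:
k:     0  1  2  3  4  5  6  7
g(k):  0  0  1  1  2  2  0  0
So g(7) = 0.
Stack C is a plain Nim stack of size 16, so its Grundy value is 16.
Stack D is a plain Nim stack of size 9, so its Grundy value is 9.
The value of a disjunctive sum is the nim-sum of the parts.
Combined value = 1 XOR 0 XOR 16 XOR 9 = 24.

24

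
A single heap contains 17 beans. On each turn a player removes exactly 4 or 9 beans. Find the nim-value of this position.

Compute g(0), g(1), … for moves {4, 9}:
k:     0  1  2  3  4  5  6  7  8  9 10 11 12 13 14 15 16 17
g(k):  0  0  0  0  1  1  1  1  0  2  2  2  1  0  0  0  0  1
So g(17) = 1.

1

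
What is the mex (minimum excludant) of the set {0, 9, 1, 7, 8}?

The values 0, 1 are all present; 2 is the first non-negative integer missing from the set.

2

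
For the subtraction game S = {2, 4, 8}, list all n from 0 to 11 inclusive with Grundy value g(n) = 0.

0, 1, 6, 7

Grundy values for subtraction set {2, 4, 8}:
g(0) = mex{} = 0
g(1) = mex{} = 0
g(2) = mex{0} = 1
g(3) = mex{0} = 1
g(4) = mex{0,1} = 2
g(5) = mex{0,1} = 2
g(6) = mex{1,2} = 0
g(7) = mex{1,2} = 0
g(8) = mex{0,2} = 1
g(9) = mex{0,2} = 1
g(10) = mex{0,1} = 2
g(11) = mex{0,1} = 2
The P-positions (g = 0) in 0..11 are 0, 1, 6, 7.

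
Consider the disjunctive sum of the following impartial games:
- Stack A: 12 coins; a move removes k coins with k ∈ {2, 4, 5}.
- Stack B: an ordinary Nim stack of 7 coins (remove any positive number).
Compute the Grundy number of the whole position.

5

Grundy values for stack A (subtraction set {2, 4, 5}):
g(0) = mex{} = 0
g(1) = mex{} = 0
g(2) = mex{0} = 1
g(3) = mex{0} = 1
g(4) = mex{0,1} = 2
g(5) = mex{0,1} = 2
g(6) = mex{0,1,2} = 3
g(7) = mex{1,2} = 0
g(8) = mex{1,2,3} = 0
g(9) = mex{0,2} = 1
g(10) = mex{0,2,3} = 1
g(11) = mex{0,1,3} = 2
g(12) = mex{0,1} = 2
So g(12) = 2.
Stack B is a plain Nim stack of size 7, so its Grundy value is 7.
By the Sprague-Grundy theorem, the Grundy value of a sum of independent games is the XOR of the component values.
Combined value = 2 ⊕ 7 = 5.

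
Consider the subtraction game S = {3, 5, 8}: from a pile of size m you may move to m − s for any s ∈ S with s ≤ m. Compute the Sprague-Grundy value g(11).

Build the Grundy sequence with g(k) = mex{g(k−s) : s ∈ {3, 5, 8}, s ≤ k}:
g(0) = mex{} = 0
g(1) = mex{} = 0
g(2) = mex{} = 0
g(3) = mex{0} = 1
g(4) = mex{0} = 1
g(5) = mex{0} = 1
g(6) = mex{0,1} = 2
g(7) = mex{0,1} = 2
g(8) = mex{0,1} = 2
g(9) = mex{0,1,2} = 3
g(10) = mex{0,1,2} = 3
g(11) = mex{1,2} = 0
So g(11) = 0.

0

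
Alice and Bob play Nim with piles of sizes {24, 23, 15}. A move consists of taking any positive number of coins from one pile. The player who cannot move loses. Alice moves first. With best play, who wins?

Bob wins

Write each in binary and XOR column by column:
  11000  (24)
  10111  (23)
  01111  (15)
  -----
  00000  (0)
The nim-sum is 0, so this is a P-position: the player to move is in a losing position under optimal play; Alice is about to move from it and so loses — Bob wins.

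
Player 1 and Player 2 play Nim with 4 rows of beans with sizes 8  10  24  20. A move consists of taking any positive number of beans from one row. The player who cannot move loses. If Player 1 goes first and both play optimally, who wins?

Compute the nim-sum pairwise:
8 XOR 10 = 2
2 XOR 24 = 26
26 XOR 20 = 14
The nim-sum is 14 ≠ 0, so this is an N-position: the player to move can win; Player 1 has a winning move.

Player 1 wins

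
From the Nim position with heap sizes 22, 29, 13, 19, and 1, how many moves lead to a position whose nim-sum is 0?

3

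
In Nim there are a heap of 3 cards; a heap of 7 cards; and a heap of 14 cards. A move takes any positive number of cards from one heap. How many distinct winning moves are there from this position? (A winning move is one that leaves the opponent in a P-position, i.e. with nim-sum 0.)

1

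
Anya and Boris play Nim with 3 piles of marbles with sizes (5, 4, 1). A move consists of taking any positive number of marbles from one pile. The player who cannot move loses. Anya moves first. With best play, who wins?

Boris wins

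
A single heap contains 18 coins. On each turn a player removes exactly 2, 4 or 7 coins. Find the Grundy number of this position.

0

Compute g(0), g(1), … for moves {2, 4, 7}:
k:     0  1  2  3  4  5  6  7  8  9 10 11 12 13 14 15 16 17 18
g(k):  0  0  1  1  2  2  0  3  1  0  2  1  0  2  1  0  2  1  0
So g(18) = 0.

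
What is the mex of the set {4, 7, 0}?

1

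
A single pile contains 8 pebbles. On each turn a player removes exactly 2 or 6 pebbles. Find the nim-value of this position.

0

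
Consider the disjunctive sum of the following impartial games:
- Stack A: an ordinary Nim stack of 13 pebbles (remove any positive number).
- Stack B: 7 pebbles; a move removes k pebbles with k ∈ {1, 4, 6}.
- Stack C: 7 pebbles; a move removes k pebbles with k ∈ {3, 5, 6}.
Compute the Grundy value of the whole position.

15

Stack A is a plain Nim stack of size 13, so its Grundy value is 13.
Build the Grundy sequence for stack B with g(k) = mex{g(k−s) : s ∈ {1, 4, 6}, s ≤ k}:
k:     0  1  2  3  4  5  6  7
g(k):  0  1  0  1  2  0  1  0
So g(7) = 0.
Build the Grundy sequence for stack C with g(k) = mex{g(k−s) : s ∈ {3, 5, 6}, s ≤ k}:
g(0) = mex{} = 0
g(1) = mex{} = 0
g(2) = mex{} = 0
g(3) = mex{0} = 1
g(4) = mex{0} = 1
g(5) = mex{0} = 1
g(6) = mex{0,1} = 2
g(7) = mex{0,1} = 2
So g(7) = 2.
By the Sprague-Grundy theorem, the Grundy value of a sum of independent games is the XOR of the component values.
Combined value = 13 ⊕ 0 ⊕ 2 = 15.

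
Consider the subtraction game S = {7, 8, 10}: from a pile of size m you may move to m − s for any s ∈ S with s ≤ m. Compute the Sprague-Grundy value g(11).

1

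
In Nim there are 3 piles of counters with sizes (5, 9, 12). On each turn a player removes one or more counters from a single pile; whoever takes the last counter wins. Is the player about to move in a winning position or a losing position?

Nim-sum: 5 ⊕ 9 ⊕ 12 = 0.
The nim-sum is 0, so this is a P-position: the player to move is in a losing position under optimal play.

Losing position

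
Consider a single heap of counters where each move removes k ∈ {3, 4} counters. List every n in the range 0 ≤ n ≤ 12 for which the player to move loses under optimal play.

Build the Grundy sequence with g(k) = mex{g(k−s) : s ∈ {3, 4}, s ≤ k}:
g(0) = mex{} = 0
g(1) = mex{} = 0
g(2) = mex{} = 0
g(3) = mex{0} = 1
g(4) = mex{0} = 1
g(5) = mex{0} = 1
g(6) = mex{0,1} = 2
g(7) = mex{1} = 0
g(8) = mex{1} = 0
g(9) = mex{1,2} = 0
g(10) = mex{0,2} = 1
g(11) = mex{0} = 1
g(12) = mex{0} = 1
The P-positions (g = 0) in 0..12 are 0, 1, 2, 7, 8, 9.

0, 1, 2, 7, 8, 9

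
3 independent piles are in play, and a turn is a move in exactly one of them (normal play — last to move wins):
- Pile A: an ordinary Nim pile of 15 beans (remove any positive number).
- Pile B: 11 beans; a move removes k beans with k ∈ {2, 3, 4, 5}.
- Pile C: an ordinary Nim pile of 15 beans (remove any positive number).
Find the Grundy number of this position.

2

Pile A is a plain Nim pile of size 15, so its Grundy value is 15.
Grundy values for pile B (subtraction set {2, 3, 4, 5}):
k:     0  1  2  3  4  5  6  7  8  9 10 11
g(k):  0  0  1  1  2  2  3  0  0  1  1  2
So g(11) = 2.
Pile C is a plain Nim pile of size 15, so its Grundy value is 15.
The value of a disjunctive sum is the nim-sum of the parts.
Combined value = 15 XOR 2 XOR 15 = 2.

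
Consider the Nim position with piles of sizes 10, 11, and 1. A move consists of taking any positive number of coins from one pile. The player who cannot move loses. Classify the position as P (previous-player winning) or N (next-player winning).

P-position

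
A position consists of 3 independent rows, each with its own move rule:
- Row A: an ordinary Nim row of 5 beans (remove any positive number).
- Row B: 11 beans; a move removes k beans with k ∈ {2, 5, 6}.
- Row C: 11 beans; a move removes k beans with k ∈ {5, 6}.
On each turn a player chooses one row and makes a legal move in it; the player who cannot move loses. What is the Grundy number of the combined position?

Row A is a plain Nim row of size 5, so its Grundy value is 5.
For row B, compute g(0), g(1), … with moves {2, 5, 6}:
g(0) = mex{} = 0
g(1) = mex{} = 0
g(2) = mex{0} = 1
g(3) = mex{0} = 1
g(4) = mex{1} = 0
g(5) = mex{0,1} = 2
g(6) = mex{0} = 1
g(7) = mex{0,1,2} = 3
g(8) = mex{1} = 0
g(9) = mex{0,1,3} = 2
g(10) = mex{0,2} = 1
g(11) = mex{1,2} = 0
So g(11) = 0.
For row C, compute g(0), g(1), … with moves {5, 6}:
k:     0  1  2  3  4  5  6  7  8  9 10 11
g(k):  0  0  0  0  0  1  1  1  1  1  2  0
So g(11) = 0.
By the Sprague-Grundy theorem, the Grundy value of a sum of independent games is the XOR of the component values.
Combined value = 5 XOR 0 XOR 0 = 5.

5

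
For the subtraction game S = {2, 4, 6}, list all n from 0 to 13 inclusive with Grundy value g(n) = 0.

0, 1, 8, 9

Grundy values for subtraction set {2, 4, 6}:
g(0) = mex{} = 0
g(1) = mex{} = 0
g(2) = mex{0} = 1
g(3) = mex{0} = 1
g(4) = mex{0,1} = 2
g(5) = mex{0,1} = 2
g(6) = mex{0,1,2} = 3
g(7) = mex{0,1,2} = 3
g(8) = mex{1,2,3} = 0
g(9) = mex{1,2,3} = 0
g(10) = mex{0,2,3} = 1
g(11) = mex{0,2,3} = 1
g(12) = mex{0,1,3} = 2
g(13) = mex{0,1,3} = 2
The P-positions (g = 0) in 0..13 are 0, 1, 8, 9.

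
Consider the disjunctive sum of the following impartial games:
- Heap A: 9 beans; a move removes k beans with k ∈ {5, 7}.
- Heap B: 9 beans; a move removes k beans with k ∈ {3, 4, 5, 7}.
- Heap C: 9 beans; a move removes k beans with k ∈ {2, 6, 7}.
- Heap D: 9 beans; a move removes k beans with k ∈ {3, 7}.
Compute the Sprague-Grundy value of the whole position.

3

Grundy values for heap A (subtraction set {5, 7}):
g(0) = mex{} = 0
g(1) = mex{} = 0
g(2) = mex{} = 0
g(3) = mex{} = 0
g(4) = mex{} = 0
g(5) = mex{0} = 1
g(6) = mex{0} = 1
g(7) = mex{0} = 1
g(8) = mex{0} = 1
g(9) = mex{0} = 1
So g(9) = 1.
Grundy values for heap B (subtraction set {3, 4, 5, 7}):
g(0) = mex{} = 0
g(1) = mex{} = 0
g(2) = mex{} = 0
g(3) = mex{0} = 1
g(4) = mex{0} = 1
g(5) = mex{0} = 1
g(6) = mex{0,1} = 2
g(7) = mex{0,1} = 2
g(8) = mex{0,1} = 2
g(9) = mex{0,1,2} = 3
So g(9) = 3.
Build the Grundy sequence for heap C with g(k) = mex{g(k−s) : s ∈ {2, 6, 7}, s ≤ k}:
k:     0  1  2  3  4  5  6  7  8  9
g(k):  0  0  1  1  0  0  1  1  2  0
So g(9) = 0.
For heap D, compute g(0), g(1), … with moves {3, 7}:
g(0) = mex{} = 0
g(1) = mex{} = 0
g(2) = mex{} = 0
g(3) = mex{0} = 1
g(4) = mex{0} = 1
g(5) = mex{0} = 1
g(6) = mex{1} = 0
g(7) = mex{0,1} = 2
g(8) = mex{0,1} = 2
g(9) = mex{0} = 1
So g(9) = 1.
By the Sprague-Grundy theorem, the Grundy value of a sum of independent games is the XOR of the component values.
Combined value = 1 XOR 3 XOR 0 XOR 1 = 3.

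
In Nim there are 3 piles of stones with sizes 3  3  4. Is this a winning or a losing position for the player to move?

Compute the nim-sum pairwise:
3 ⊕ 3 = 0
0 ⊕ 4 = 4
The nim-sum is 4 ≠ 0, so this is an N-position: the player to move can win.

Winning position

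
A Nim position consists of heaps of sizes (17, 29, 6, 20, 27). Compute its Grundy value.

5

Compute the nim-sum pairwise:
17 XOR 29 = 12
12 XOR 6 = 10
10 XOR 20 = 30
30 XOR 27 = 5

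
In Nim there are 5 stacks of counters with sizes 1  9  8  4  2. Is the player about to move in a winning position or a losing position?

Write each in binary and XOR column by column:
  0001  (1)
  1001  (9)
  1000  (8)
  0100  (4)
  0010  (2)
  ----
  0110  (6)
The nim-sum is 6 ≠ 0, so this is an N-position: the player to move can win.

Winning position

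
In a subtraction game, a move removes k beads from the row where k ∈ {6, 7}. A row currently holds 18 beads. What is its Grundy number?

Grundy values for subtraction set {6, 7}:
k:     0  1  2  3  4  5  6  7  8  9 10 11 12 13 14 15 16 17 18
g(k):  0  0  0  0  0  0  1  1  1  1  1  1  2  0  0  0  0  0  0
So g(18) = 0.

0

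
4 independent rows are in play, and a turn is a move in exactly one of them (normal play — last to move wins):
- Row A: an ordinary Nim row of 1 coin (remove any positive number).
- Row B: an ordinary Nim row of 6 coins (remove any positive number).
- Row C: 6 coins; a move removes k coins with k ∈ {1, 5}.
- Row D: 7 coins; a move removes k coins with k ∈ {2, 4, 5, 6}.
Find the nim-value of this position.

4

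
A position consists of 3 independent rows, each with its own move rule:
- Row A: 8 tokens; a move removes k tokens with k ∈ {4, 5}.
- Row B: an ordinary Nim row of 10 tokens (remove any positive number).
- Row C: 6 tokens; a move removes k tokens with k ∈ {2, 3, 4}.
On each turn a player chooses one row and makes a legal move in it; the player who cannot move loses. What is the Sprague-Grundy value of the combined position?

8

For row A, compute g(0), g(1), … with moves {4, 5}:
g(0) = mex{} = 0
g(1) = mex{} = 0
g(2) = mex{} = 0
g(3) = mex{} = 0
g(4) = mex{0} = 1
g(5) = mex{0} = 1
g(6) = mex{0} = 1
g(7) = mex{0} = 1
g(8) = mex{0,1} = 2
So g(8) = 2.
Row B is a plain Nim row of size 10, so its Grundy value is 10.
For row C, compute g(0), g(1), … with moves {2, 3, 4}:
k:     0  1  2  3  4  5  6
g(k):  0  0  1  1  2  2  0
So g(6) = 0.
The value of a disjunctive sum is the nim-sum of the parts.
Combined value = 2 ⊕ 10 ⊕ 0 = 8.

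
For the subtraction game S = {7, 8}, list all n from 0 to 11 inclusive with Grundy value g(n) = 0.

0, 1, 2, 3, 4, 5, 6

Grundy values for subtraction set {7, 8}:
g(0) = mex{} = 0
g(1) = mex{} = 0
g(2) = mex{} = 0
g(3) = mex{} = 0
g(4) = mex{} = 0
g(5) = mex{} = 0
g(6) = mex{} = 0
g(7) = mex{0} = 1
g(8) = mex{0} = 1
g(9) = mex{0} = 1
g(10) = mex{0} = 1
g(11) = mex{0} = 1
The P-positions (g = 0) in 0..11 are 0, 1, 2, 3, 4, 5, 6.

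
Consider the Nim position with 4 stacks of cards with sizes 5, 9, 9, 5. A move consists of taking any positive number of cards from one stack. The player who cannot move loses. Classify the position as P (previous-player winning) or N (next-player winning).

P-position

Compute the nim-sum pairwise:
5 ^ 9 = 12
12 ^ 9 = 5
5 ^ 5 = 0
The nim-sum is 0, so this is a P-position: the player to move is in a losing position under optimal play.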